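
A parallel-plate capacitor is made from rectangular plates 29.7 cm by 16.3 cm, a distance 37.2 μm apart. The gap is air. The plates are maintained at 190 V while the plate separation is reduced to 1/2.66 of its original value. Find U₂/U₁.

Battery connected ⇒ V is held fixed.
C₂ = 2.66 C₁ and U = ½CV², so U₂/U₁ = C₂/C₁ = 2.66.

U₂/U₁ ≈ 2.66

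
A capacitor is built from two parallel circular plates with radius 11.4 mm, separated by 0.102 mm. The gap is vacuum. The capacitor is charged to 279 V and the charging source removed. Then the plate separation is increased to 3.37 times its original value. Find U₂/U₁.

U₂/U₁ ≈ 3.37

Isolated ⇒ Q is held fixed.
C₂ = 0.297 C₁ and U = Q²/(2C), so U₂/U₁ = C₁/C₂ = 3.37.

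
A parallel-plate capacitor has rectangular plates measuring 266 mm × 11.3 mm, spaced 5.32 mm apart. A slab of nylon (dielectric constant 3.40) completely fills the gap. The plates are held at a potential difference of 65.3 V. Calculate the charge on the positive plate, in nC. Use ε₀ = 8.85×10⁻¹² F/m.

A = 266 × 11.3 mm² = 3.01×10⁻³ m².
C = κε₀A/d = 3.40 × 8.85×10⁻¹² × 3.01×10⁻³ / 5.32×10⁻³ = 1.70×10⁻¹¹ F.
Q = CV = 1.70×10⁻¹¹ × 65.3 = 1.11×10⁻⁹ C.

1.11 nC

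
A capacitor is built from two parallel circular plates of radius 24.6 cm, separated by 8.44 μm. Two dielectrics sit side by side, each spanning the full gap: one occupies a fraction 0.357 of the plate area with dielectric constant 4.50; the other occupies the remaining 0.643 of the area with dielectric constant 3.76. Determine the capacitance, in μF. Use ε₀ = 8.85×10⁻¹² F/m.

C ≈ 0.802 μF

A = π(24.6 cm)² = 0.190 m².
Side-by-side slabs ⇒ two capacitors in parallel, each spanning the full gap.
C₁ = κ₁ε₀A₁/d = 4.50 × 8.85×10⁻¹² × 6.79×10⁻² / 8.44×10⁻⁶ = 3.20×10⁻⁷ F.
C₂ = κ₂ε₀A₂/d = 3.76 × 8.85×10⁻¹² × 0.122 / 8.44×10⁻⁶ = 4.82×10⁻⁷ F.
C = C₁ + C₂ = 8.02×10⁻⁷ F.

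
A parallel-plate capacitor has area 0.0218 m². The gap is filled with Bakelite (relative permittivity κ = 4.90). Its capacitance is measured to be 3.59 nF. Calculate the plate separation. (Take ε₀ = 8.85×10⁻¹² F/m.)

d = κε₀A/C = 4.90 × 8.85×10⁻¹² × 2.18×10⁻² / 3.59×10⁻⁹ = 2.63×10⁻⁴ m.

263 μm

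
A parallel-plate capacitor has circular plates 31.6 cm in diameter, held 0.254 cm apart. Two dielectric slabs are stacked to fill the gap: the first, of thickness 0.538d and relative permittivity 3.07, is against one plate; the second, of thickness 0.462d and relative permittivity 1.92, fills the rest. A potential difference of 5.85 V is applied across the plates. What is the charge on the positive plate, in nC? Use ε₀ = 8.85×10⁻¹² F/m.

A = π(31.6/2 cm)² = 7.84×10⁻² m².
Stacked slabs ⇒ two capacitors in series, each with the full plate area.
C₁ = κ₁ε₀A/d₁ = 3.07 × 8.85×10⁻¹² × 7.84×10⁻² / 1.37×10⁻³ = 1.56×10⁻⁹ F.
C₂ = κ₂ε₀A/d₂ = 1.92 × 8.85×10⁻¹² × 7.84×10⁻² / 1.17×10⁻³ = 1.14×10⁻⁹ F.
C = (1/C₁ + 1/C₂)⁻¹ = 6.57×10⁻¹⁰ F.
Q = CV = 6.57×10⁻¹⁰ × 5.85 = 3.84×10⁻⁹ C.

3.84 nC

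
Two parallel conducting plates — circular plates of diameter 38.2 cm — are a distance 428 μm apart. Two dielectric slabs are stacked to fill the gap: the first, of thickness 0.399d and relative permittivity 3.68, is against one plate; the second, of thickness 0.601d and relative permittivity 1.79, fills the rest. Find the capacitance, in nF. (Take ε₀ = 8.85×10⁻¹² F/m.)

5.34 nF

A = π(38.2/2 cm)² = 0.115 m².
Stacked slabs ⇒ two capacitors in series, each with the full plate area.
C₁ = κ₁ε₀A/d₁ = 3.68 × 8.85×10⁻¹² × 0.115 / 1.71×10⁻⁴ = 2.19×10⁻⁸ F.
C₂ = κ₂ε₀A/d₂ = 1.79 × 8.85×10⁻¹² × 0.115 / 2.57×10⁻⁴ = 7.06×10⁻⁹ F.
C = (1/C₁ + 1/C₂)⁻¹ = 5.34×10⁻⁹ F.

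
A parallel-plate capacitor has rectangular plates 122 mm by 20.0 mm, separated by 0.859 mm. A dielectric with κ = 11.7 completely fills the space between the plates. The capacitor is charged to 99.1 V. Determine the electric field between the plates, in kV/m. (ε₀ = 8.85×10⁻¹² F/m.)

E = V/d = 99.1 / 8.59×10⁻⁴ = 1.15×10⁵ V/m.

E ≈ 115 kV/m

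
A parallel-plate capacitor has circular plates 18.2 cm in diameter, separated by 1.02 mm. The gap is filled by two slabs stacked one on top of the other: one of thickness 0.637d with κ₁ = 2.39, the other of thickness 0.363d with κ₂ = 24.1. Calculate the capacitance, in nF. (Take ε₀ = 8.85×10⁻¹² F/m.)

C ≈ 0.802 nF

A = π(18.2/2 cm)² = 2.60×10⁻² m².
Stacked slabs ⇒ two capacitors in series, each with the full plate area.
C₁ = κ₁ε₀A/d₁ = 2.39 × 8.85×10⁻¹² × 2.60×10⁻² / 6.50×10⁻⁴ = 8.47×10⁻¹⁰ F.
C₂ = κ₂ε₀A/d₂ = 24.1 × 8.85×10⁻¹² × 2.60×10⁻² / 3.70×10⁻⁴ = 1.50×10⁻⁸ F.
C = (1/C₁ + 1/C₂)⁻¹ = 8.02×10⁻¹⁰ F.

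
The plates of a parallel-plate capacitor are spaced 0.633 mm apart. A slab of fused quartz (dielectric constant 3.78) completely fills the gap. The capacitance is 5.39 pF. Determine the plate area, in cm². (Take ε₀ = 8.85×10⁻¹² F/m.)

1.02 cm²

A = Cd/(κε₀) = 5.39×10⁻¹² × 6.33×10⁻⁴ / (3.78 × 8.85×10⁻¹²) = 1.02×10⁻⁴ m².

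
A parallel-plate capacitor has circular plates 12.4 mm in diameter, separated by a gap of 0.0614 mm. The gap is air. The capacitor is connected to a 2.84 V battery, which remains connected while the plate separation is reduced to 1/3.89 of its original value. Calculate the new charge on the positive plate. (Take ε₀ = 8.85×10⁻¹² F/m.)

A = π(12.4/2 mm)² = 1.21×10⁻⁴ m².
Initially C₁ = ε₀A/d = 8.85×10⁻¹² × 1.21×10⁻⁴ / 6.14×10⁻⁵ = 1.74×10⁻¹¹ F.
Q₁ = 4.94×10⁻¹¹ C.
Battery connected ⇒ V is held fixed. C₂ = 3.89 C₁ and Q = CV, so Q₂/Q₁ = C₂/C₁ = 3.89.
Q₂ = 3.89 × 4.94×10⁻¹¹ = 1.92×10⁻¹⁰ C.

Q ≈ 192 pC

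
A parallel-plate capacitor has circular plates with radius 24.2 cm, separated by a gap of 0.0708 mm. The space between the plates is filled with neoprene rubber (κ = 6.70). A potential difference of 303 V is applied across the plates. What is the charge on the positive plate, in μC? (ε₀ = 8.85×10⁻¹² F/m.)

46.7 μC

A = π(24.2 cm)² = 0.184 m².
C = κε₀A/d = 6.70 × 8.85×10⁻¹² × 0.184 / 7.08×10⁻⁵ = 1.54×10⁻⁷ F.
Q = CV = 1.54×10⁻⁷ × 303 = 4.67×10⁻⁵ C.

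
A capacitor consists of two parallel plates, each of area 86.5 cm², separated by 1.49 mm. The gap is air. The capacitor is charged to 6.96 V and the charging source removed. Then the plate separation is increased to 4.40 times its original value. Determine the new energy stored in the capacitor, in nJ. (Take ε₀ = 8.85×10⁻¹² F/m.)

U ≈ 5.48 nJ

A = 86.5 cm² = 8.65×10⁻³ m².
Initially C₁ = ε₀A/d = 8.85×10⁻¹² × 8.65×10⁻³ / 1.49×10⁻³ = 5.14×10⁻¹¹ F.
U₁ = 1.24×10⁻⁹ J.
Isolated ⇒ Q is held fixed. C₂ = 0.227 C₁ and U = Q²/(2C), so U₂/U₁ = C₁/C₂ = 4.40.
U₂ = 4.40 × 1.24×10⁻⁹ = 5.48×10⁻⁹ J.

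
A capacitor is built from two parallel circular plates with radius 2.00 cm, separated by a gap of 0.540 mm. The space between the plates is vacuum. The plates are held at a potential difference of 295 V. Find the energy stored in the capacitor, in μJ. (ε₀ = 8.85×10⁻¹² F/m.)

A = π(2.00 cm)² = 1.26×10⁻³ m².
C = ε₀A/d = 8.85×10⁻¹² × 1.26×10⁻³ / 5.40×10⁻⁴ = 2.06×10⁻¹¹ F.
U = ½CV² = ½ × 2.06×10⁻¹¹ × (295)² = 8.96×10⁻⁷ J.

0.896 μJ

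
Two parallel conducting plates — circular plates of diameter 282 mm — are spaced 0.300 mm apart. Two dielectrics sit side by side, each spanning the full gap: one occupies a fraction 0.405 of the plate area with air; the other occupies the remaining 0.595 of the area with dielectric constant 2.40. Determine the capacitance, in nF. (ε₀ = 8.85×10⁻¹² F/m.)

3.38 nF

A = π(282/2 mm)² = 6.25×10⁻² m².
Side-by-side slabs ⇒ two capacitors in parallel, each spanning the full gap.
C₁ = κ₁ε₀A₁/d = 1.00 × 8.85×10⁻¹² × 2.53×10⁻² / 3.00×10⁻⁴ = 7.46×10⁻¹⁰ F.
C₂ = κ₂ε₀A₂/d = 2.40 × 8.85×10⁻¹² × 3.72×10⁻² / 3.00×10⁻⁴ = 2.63×10⁻⁹ F.
C = C₁ + C₂ = 3.38×10⁻⁹ F.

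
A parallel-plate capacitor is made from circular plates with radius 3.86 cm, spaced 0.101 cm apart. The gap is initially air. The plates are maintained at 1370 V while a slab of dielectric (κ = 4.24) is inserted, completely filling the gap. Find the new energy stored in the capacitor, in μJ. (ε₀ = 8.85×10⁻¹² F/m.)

A = π(3.86 cm)² = 4.68×10⁻³ m².
Initially C₁ = ε₀A/d = 8.85×10⁻¹² × 4.68×10⁻³ / 1.01×10⁻³ = 4.10×10⁻¹¹ F.
U₁ = 3.85×10⁻⁵ J.
Battery connected ⇒ V is held fixed. C₂ = 4.24 C₁ and U = ½CV², so U₂/U₁ = C₂/C₁ = 4.24.
U₂ = 4.24 × 3.85×10⁻⁵ = 1.63×10⁻⁴ J.

U ≈ 163 μJ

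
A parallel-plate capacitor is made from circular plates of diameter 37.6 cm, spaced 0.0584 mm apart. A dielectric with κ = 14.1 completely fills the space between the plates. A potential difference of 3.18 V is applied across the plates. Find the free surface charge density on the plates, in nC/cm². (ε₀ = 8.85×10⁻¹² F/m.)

A = π(37.6/2 cm)² = 0.111 m².
C = κε₀A/d = 14.1 × 8.85×10⁻¹² × 0.111 / 5.84×10⁻⁵ = 2.37×10⁻⁷ F.
σ = Q/A = CV/A = 2.37×10⁻⁷ × 3.18 / 0.111 = 6.79×10⁻⁶ C/m².

0.679 nC/cm²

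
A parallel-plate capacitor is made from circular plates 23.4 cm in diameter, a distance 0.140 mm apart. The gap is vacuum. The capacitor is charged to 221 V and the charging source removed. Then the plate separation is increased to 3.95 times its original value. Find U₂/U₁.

Isolated ⇒ Q is held fixed.
C₂ = 0.253 C₁ and U = Q²/(2C), so U₂/U₁ = C₁/C₂ = 3.95.

3.95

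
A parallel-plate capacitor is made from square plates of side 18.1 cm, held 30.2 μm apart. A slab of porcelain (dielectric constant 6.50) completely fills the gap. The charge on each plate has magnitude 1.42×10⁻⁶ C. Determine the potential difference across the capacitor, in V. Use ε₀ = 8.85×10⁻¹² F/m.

22.8 V

A = (18.1 cm)² = 3.28×10⁻² m².
C = κε₀A/d = 6.50 × 8.85×10⁻¹² × 3.28×10⁻² / 3.02×10⁻⁵ = 6.24×10⁻⁸ F.
V = Q/C = 1.42×10⁻⁶ / 6.24×10⁻⁸ = 22.8 V.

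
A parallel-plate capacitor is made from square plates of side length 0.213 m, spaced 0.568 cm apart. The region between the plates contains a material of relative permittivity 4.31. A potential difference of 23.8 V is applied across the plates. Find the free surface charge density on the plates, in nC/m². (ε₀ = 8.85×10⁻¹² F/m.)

160 nC/m²

A = (0.213 m)² = 4.54×10⁻² m².
C = κε₀A/d = 4.31 × 8.85×10⁻¹² × 4.54×10⁻² / 5.68×10⁻³ = 3.05×10⁻¹⁰ F.
σ = Q/A = CV/A = 3.05×10⁻¹⁰ × 23.8 / 4.54×10⁻² = 1.60×10⁻⁷ C/m².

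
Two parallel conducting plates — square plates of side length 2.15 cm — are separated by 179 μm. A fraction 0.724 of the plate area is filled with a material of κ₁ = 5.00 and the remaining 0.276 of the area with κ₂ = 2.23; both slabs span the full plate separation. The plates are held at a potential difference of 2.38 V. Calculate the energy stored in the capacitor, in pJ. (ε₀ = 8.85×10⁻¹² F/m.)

274 pJ

A = (2.15 cm)² = 4.62×10⁻⁴ m².
Side-by-side slabs ⇒ two capacitors in parallel, each spanning the full gap.
C₁ = κ₁ε₀A₁/d = 5.00 × 8.85×10⁻¹² × 3.35×10⁻⁴ / 1.79×10⁻⁴ = 8.27×10⁻¹¹ F.
C₂ = κ₂ε₀A₂/d = 2.23 × 8.85×10⁻¹² × 1.28×10⁻⁴ / 1.79×10⁻⁴ = 1.41×10⁻¹¹ F.
C = C₁ + C₂ = 9.68×10⁻¹¹ F.
U = ½CV² = ½ × 9.68×10⁻¹¹ × (2.38)² = 2.74×10⁻¹⁰ J.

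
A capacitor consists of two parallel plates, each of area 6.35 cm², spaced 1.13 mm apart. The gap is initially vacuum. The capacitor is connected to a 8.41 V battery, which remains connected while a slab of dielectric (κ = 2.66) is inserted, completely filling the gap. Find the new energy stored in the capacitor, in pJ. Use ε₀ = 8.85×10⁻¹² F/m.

A = 6.35 cm² = 6.35×10⁻⁴ m².
Initially C₁ = ε₀A/d = 8.85×10⁻¹² × 6.35×10⁻⁴ / 1.13×10⁻³ = 4.97×10⁻¹² F.
U₁ = 1.76×10⁻¹⁰ J.
Battery connected ⇒ V is held fixed. C₂ = 2.66 C₁ and U = ½CV², so U₂/U₁ = C₂/C₁ = 2.66.
U₂ = 2.66 × 1.76×10⁻¹⁰ = 4.68×10⁻¹⁰ J.

U ≈ 468 pJ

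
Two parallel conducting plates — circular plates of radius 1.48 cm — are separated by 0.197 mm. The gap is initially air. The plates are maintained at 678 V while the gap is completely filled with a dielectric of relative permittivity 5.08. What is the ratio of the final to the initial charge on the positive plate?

Battery connected ⇒ V is held fixed.
C₂ = 5.08 C₁ and Q = CV, so Q₂/Q₁ = C₂/C₁ = 5.08.

5.08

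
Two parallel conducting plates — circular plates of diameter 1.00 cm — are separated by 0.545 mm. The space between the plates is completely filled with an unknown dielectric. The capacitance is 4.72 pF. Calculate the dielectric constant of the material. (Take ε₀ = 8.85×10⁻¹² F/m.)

3.70

A = π(1.00/2 cm)² = 7.85×10⁻⁵ m².
κ = Cd/(ε₀A) = 4.72×10⁻¹² × 5.45×10⁻⁴ / (8.85×10⁻¹² × 7.85×10⁻⁵) = 3.70.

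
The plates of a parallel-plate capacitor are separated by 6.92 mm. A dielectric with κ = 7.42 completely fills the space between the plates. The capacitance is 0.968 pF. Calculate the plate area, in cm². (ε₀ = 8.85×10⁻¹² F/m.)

A ≈ 1.02 cm²

A = Cd/(κε₀) = 9.68×10⁻¹³ × 6.92×10⁻³ / (7.42 × 8.85×10⁻¹²) = 1.02×10⁻⁴ m².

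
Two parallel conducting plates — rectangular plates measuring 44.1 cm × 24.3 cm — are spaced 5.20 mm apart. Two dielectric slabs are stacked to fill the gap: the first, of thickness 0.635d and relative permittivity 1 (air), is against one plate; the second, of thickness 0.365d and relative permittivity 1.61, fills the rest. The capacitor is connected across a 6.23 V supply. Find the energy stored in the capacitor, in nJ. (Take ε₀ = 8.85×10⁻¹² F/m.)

A = 44.1 × 24.3 cm² = 0.107 m².
Stacked slabs ⇒ two capacitors in series, each with the full plate area.
C₁ = κ₁ε₀A/d₁ = 1.00 × 8.85×10⁻¹² × 0.107 / 3.30×10⁻³ = 2.87×10⁻¹⁰ F.
C₂ = κ₂ε₀A/d₂ = 1.61 × 8.85×10⁻¹² × 0.107 / 1.90×10⁻³ = 8.04×10⁻¹⁰ F.
C = (1/C₁ + 1/C₂)⁻¹ = 2.12×10⁻¹⁰ F.
U = ½CV² = ½ × 2.12×10⁻¹⁰ × (6.23)² = 4.11×10⁻⁹ J.

4.11 nJ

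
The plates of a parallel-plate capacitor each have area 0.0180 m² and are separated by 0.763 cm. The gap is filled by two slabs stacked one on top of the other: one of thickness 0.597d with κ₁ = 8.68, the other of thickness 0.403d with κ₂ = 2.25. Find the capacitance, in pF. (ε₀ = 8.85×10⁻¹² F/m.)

C ≈ 84.2 pF

Stacked slabs ⇒ two capacitors in series, each with the full plate area.
C₁ = κ₁ε₀A/d₁ = 8.68 × 8.85×10⁻¹² × 1.80×10⁻² / 4.56×10⁻³ = 3.04×10⁻¹⁰ F.
C₂ = κ₂ε₀A/d₂ = 2.25 × 8.85×10⁻¹² × 1.80×10⁻² / 3.07×10⁻³ = 1.17×10⁻¹⁰ F.
C = (1/C₁ + 1/C₂)⁻¹ = 8.42×10⁻¹¹ F.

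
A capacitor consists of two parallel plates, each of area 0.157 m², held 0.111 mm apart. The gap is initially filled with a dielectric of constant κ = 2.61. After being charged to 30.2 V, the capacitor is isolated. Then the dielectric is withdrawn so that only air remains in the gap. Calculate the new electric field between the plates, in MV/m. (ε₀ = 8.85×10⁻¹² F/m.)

E ≈ 0.710 MV/m

Initially C₁ = κε₀A/d = 2.61 × 8.85×10⁻¹² × 0.157 / 1.11×10⁻⁴ = 3.27×10⁻⁸ F.
E₁ = 2.72×10⁵ V/m.
Isolated ⇒ Q is held fixed. V₂ = Q/C₂ = V₁/0.383; E = V/d, so E₂/E₁ = (V₂/V₁)(d₁/d₂) = 2.61.
E₂ = 2.61 × 2.72×10⁵ = 7.10×10⁵ V/m.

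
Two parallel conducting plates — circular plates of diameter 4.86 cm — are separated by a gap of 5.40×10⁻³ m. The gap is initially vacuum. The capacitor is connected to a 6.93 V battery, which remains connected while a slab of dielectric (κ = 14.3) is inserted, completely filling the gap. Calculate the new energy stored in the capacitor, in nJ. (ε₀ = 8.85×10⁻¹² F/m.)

A = π(4.86/2 cm)² = 1.86×10⁻³ m².
Initially C₁ = ε₀A/d = 8.85×10⁻¹² × 1.86×10⁻³ / 5.40×10⁻³ = 3.04×10⁻¹² F.
U₁ = 7.30×10⁻¹¹ J.
Battery connected ⇒ V is held fixed. C₂ = 14.3 C₁ and U = ½CV², so U₂/U₁ = C₂/C₁ = 14.3.
U₂ = 14.3 × 7.30×10⁻¹¹ = 1.04×10⁻⁹ J.

1.04 nJ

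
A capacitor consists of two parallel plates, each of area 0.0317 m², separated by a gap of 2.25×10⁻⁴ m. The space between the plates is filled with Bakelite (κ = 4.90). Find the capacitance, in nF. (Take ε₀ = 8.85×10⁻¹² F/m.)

C ≈ 6.11 nF

C = κε₀A/d = 4.90 × 8.85×10⁻¹² × 3.17×10⁻² / 2.25×10⁻⁴ = 6.11×10⁻⁹ F.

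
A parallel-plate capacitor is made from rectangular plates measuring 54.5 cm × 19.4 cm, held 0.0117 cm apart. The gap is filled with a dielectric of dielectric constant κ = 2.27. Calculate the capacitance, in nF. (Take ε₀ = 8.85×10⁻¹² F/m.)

C ≈ 18.2 nF

A = 54.5 × 19.4 cm² = 0.106 m².
C = κε₀A/d = 2.27 × 8.85×10⁻¹² × 0.106 / 1.17×10⁻⁴ = 1.82×10⁻⁸ F.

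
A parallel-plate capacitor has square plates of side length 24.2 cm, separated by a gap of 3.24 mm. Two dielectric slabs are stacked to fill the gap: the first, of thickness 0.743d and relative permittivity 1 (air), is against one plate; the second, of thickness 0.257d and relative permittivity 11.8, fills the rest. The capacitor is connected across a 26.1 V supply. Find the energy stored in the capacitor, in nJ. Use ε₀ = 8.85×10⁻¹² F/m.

71.2 nJ

A = (24.2 cm)² = 5.86×10⁻² m².
Stacked slabs ⇒ two capacitors in series, each with the full plate area.
C₁ = κ₁ε₀A/d₁ = 1.00 × 8.85×10⁻¹² × 5.86×10⁻² / 2.41×10⁻³ = 2.15×10⁻¹⁰ F.
C₂ = κ₂ε₀A/d₂ = 11.8 × 8.85×10⁻¹² × 5.86×10⁻² / 8.33×10⁻⁴ = 7.34×10⁻⁹ F.
C = (1/C₁ + 1/C₂)⁻¹ = 2.09×10⁻¹⁰ F.
U = ½CV² = ½ × 2.09×10⁻¹⁰ × (26.1)² = 7.12×10⁻⁸ J.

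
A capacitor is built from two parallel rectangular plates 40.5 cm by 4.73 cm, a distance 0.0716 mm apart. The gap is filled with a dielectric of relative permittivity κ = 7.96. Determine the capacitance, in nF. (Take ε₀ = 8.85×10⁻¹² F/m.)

A = 40.5 × 4.73 cm² = 1.92×10⁻² m².
C = κε₀A/d = 7.96 × 8.85×10⁻¹² × 1.92×10⁻² / 7.16×10⁻⁵ = 1.88×10⁻⁸ F.

18.8 nF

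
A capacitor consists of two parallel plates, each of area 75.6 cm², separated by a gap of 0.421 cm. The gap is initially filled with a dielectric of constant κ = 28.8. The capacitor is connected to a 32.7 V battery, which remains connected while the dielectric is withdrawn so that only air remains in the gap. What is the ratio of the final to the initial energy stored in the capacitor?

Battery connected ⇒ V is held fixed.
C₂ = 0.0347 C₁ and U = ½CV², so U₂/U₁ = C₂/C₁ = 0.0347.

U₂/U₁ ≈ 0.0347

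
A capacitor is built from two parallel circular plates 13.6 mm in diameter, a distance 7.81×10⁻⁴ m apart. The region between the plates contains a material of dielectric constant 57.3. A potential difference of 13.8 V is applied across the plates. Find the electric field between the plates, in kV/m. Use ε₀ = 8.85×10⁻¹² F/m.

E = V/d = 13.8 / 7.81×10⁻⁴ = 1.77×10⁴ V/m.

17.7 kV/m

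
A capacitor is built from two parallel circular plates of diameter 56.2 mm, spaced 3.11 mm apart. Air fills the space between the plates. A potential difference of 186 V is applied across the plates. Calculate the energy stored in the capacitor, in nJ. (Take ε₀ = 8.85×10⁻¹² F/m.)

A = π(56.2/2 mm)² = 2.48×10⁻³ m².
C = ε₀A/d = 8.85×10⁻¹² × 2.48×10⁻³ / 3.11×10⁻³ = 7.06×10⁻¹² F.
U = ½CV² = ½ × 7.06×10⁻¹² × (186)² = 1.22×10⁻⁷ J.

U ≈ 122 nJ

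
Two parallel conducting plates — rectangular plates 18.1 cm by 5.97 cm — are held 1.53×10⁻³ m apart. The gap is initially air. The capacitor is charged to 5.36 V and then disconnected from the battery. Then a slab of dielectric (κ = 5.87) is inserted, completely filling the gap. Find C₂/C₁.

C = κε₀A/d scales with κ, so C₂/C₁ = κ = 5.87.

5.87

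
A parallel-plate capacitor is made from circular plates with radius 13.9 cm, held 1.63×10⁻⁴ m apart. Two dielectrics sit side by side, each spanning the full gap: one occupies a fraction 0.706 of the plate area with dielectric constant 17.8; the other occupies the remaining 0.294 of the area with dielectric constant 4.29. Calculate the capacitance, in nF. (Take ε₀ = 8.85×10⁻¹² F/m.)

A = π(13.9 cm)² = 6.07×10⁻² m².
Side-by-side slabs ⇒ two capacitors in parallel, each spanning the full gap.
C₁ = κ₁ε₀A₁/d = 17.8 × 8.85×10⁻¹² × 4.29×10⁻² / 1.63×10⁻⁴ = 4.14×10⁻⁸ F.
C₂ = κ₂ε₀A₂/d = 4.29 × 8.85×10⁻¹² × 1.78×10⁻² / 1.63×10⁻⁴ = 4.16×10⁻⁹ F.
C = C₁ + C₂ = 4.56×10⁻⁸ F.

C ≈ 45.6 nF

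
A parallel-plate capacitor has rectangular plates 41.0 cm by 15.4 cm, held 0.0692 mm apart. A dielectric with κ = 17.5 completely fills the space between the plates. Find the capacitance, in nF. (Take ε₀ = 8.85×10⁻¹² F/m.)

A = 41.0 × 15.4 cm² = 6.31×10⁻² m².
C = κε₀A/d = 17.5 × 8.85×10⁻¹² × 6.31×10⁻² / 6.92×10⁻⁵ = 1.41×10⁻⁷ F.

C ≈ 141 nF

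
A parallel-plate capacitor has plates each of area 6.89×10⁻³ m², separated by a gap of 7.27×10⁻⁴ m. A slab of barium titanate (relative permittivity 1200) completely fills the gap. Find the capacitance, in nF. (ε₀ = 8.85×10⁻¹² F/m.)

101 nF

C = κε₀A/d = 1200 × 8.85×10⁻¹² × 6.89×10⁻³ / 7.27×10⁻⁴ = 1.01×10⁻⁷ F.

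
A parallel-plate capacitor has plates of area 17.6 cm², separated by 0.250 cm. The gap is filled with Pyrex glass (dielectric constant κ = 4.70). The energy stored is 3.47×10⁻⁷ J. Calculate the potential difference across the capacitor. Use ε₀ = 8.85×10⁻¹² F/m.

V ≈ 154 V

A = 17.6 cm² = 1.76×10⁻³ m².
C = κε₀A/d = 4.70 × 8.85×10⁻¹² × 1.76×10⁻³ / 2.50×10⁻³ = 2.93×10⁻¹¹ F.
V = √(2U/C) = √(2 × 3.47×10⁻⁷ / 2.93×10⁻¹¹) = 1.54×10² V.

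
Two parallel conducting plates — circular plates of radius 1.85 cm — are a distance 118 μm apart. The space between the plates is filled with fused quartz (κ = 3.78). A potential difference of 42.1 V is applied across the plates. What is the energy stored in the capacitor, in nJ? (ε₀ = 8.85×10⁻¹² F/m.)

A = π(1.85 cm)² = 1.08×10⁻³ m².
C = κε₀A/d = 3.78 × 8.85×10⁻¹² × 1.08×10⁻³ / 1.18×10⁻⁴ = 3.05×10⁻¹⁰ F.
U = ½CV² = ½ × 3.05×10⁻¹⁰ × (42.1)² = 2.70×10⁻⁷ J.

U ≈ 270 nJ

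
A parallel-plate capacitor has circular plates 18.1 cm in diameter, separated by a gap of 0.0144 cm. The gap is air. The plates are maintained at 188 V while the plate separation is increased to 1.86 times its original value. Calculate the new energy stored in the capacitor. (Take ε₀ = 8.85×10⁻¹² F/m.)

A = π(18.1/2 cm)² = 2.57×10⁻² m².
Initially C₁ = ε₀A/d = 8.85×10⁻¹² × 2.57×10⁻² / 1.44×10⁻⁴ = 1.58×10⁻⁹ F.
U₁ = 2.79×10⁻⁵ J.
Battery connected ⇒ V is held fixed. C₂ = 0.538 C₁ and U = ½CV², so U₂/U₁ = C₂/C₁ = 0.538.
U₂ = 0.538 × 2.79×10⁻⁵ = 1.50×10⁻⁵ J.

U ≈ 15.0 μJ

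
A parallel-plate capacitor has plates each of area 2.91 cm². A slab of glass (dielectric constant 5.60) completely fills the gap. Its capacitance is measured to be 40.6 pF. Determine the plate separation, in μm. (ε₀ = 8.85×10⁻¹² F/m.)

d ≈ 355 μm

A = 2.91 cm² = 2.91×10⁻⁴ m².
d = κε₀A/C = 5.60 × 8.85×10⁻¹² × 2.91×10⁻⁴ / 4.06×10⁻¹¹ = 3.55×10⁻⁴ m.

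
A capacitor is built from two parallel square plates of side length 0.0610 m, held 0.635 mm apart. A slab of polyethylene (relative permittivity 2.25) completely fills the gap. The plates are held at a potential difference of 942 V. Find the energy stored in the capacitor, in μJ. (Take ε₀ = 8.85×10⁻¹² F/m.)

U ≈ 51.8 μJ

A = (0.0610 m)² = 3.72×10⁻³ m².
C = κε₀A/d = 2.25 × 8.85×10⁻¹² × 3.72×10⁻³ / 6.35×10⁻⁴ = 1.17×10⁻¹⁰ F.
U = ½CV² = ½ × 1.17×10⁻¹⁰ × (942)² = 5.18×10⁻⁵ J.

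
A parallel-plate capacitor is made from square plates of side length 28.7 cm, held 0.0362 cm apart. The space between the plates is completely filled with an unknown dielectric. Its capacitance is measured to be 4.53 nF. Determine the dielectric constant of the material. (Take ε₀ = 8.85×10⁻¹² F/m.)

2.25

A = (28.7 cm)² = 8.24×10⁻² m².
κ = Cd/(ε₀A) = 4.53×10⁻⁹ × 3.62×10⁻⁴ / (8.85×10⁻¹² × 8.24×10⁻²) = 2.25.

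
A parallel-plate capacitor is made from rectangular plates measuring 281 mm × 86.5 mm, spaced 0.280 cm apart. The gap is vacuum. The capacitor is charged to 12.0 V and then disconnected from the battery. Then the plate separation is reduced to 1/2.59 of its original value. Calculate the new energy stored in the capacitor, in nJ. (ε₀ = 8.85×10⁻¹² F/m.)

A = 281 × 86.5 mm² = 2.43×10⁻² m².
Initially C₁ = ε₀A/d = 8.85×10⁻¹² × 2.43×10⁻² / 2.80×10⁻³ = 7.68×10⁻¹¹ F.
U₁ = 5.53×10⁻⁹ J.
Isolated ⇒ Q is held fixed. C₂ = 2.59 C₁ and U = Q²/(2C), so U₂/U₁ = C₁/C₂ = 0.386.
U₂ = 0.386 × 5.53×10⁻⁹ = 2.14×10⁻⁹ J.

2.14 nJ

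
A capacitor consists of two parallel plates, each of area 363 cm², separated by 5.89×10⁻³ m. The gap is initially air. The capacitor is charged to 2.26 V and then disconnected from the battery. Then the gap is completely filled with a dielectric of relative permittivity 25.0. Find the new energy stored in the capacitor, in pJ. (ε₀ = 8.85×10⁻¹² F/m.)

A = 363 cm² = 3.63×10⁻² m².
Initially C₁ = ε₀A/d = 8.85×10⁻¹² × 3.63×10⁻² / 5.89×10⁻³ = 5.45×10⁻¹¹ F.
U₁ = 1.39×10⁻¹⁰ J.
Isolated ⇒ Q is held fixed. C₂ = 25.0 C₁ and U = Q²/(2C), so U₂/U₁ = C₁/C₂ = 0.0400.
U₂ = 0.0400 × 1.39×10⁻¹⁰ = 5.57×10⁻¹² J.

U ≈ 5.57 pJ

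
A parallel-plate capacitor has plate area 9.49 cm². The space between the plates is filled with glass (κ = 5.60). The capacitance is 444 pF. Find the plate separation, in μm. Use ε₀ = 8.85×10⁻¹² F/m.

106 μm

A = 9.49 cm² = 9.49×10⁻⁴ m².
d = κε₀A/C = 5.60 × 8.85×10⁻¹² × 9.49×10⁻⁴ / 4.44×10⁻¹⁰ = 1.06×10⁻⁴ m.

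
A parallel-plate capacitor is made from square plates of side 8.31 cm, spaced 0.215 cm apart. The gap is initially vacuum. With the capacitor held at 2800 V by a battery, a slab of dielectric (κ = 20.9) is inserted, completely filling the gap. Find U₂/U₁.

20.9

Battery connected ⇒ V is held fixed.
C₂ = 20.9 C₁ and U = ½CV², so U₂/U₁ = C₂/C₁ = 20.9.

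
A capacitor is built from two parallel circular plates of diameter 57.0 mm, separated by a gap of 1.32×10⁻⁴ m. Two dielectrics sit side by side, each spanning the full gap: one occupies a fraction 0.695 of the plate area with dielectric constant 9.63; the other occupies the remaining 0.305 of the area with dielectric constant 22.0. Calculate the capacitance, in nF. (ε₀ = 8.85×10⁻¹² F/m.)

A = π(57.0/2 mm)² = 2.55×10⁻³ m².
Side-by-side slabs ⇒ two capacitors in parallel, each spanning the full gap.
C₁ = κ₁ε₀A₁/d = 9.63 × 8.85×10⁻¹² × 1.77×10⁻³ / 1.32×10⁻⁴ = 1.15×10⁻⁹ F.
C₂ = κ₂ε₀A₂/d = 22.0 × 8.85×10⁻¹² × 7.78×10⁻⁴ / 1.32×10⁻⁴ = 1.15×10⁻⁹ F.
C = C₁ + C₂ = 2.29×10⁻⁹ F.

C ≈ 2.29 nF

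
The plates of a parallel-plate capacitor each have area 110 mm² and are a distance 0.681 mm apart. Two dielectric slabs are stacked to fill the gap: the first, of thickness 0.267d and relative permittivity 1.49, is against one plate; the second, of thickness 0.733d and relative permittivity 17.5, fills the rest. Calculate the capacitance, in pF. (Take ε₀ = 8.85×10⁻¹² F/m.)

A = 110 mm² = 1.10×10⁻⁴ m².
Stacked slabs ⇒ two capacitors in series, each with the full plate area.
C₁ = κ₁ε₀A/d₁ = 1.49 × 8.85×10⁻¹² × 1.10×10⁻⁴ / 1.82×10⁻⁴ = 7.98×10⁻¹² F.
C₂ = κ₂ε₀A/d₂ = 17.5 × 8.85×10⁻¹² × 1.10×10⁻⁴ / 4.99×10⁻⁴ = 3.41×10⁻¹¹ F.
C = (1/C₁ + 1/C₂)⁻¹ = 6.47×10⁻¹² F.

6.47 pF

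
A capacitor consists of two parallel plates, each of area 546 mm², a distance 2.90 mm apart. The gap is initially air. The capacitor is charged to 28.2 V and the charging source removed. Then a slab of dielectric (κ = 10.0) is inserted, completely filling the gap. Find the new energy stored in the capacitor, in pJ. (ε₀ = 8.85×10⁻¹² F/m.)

66.3 pJ

A = 546 mm² = 5.46×10⁻⁴ m².
Initially C₁ = ε₀A/d = 8.85×10⁻¹² × 5.46×10⁻⁴ / 2.90×10⁻³ = 1.67×10⁻¹² F.
U₁ = 6.63×10⁻¹⁰ J.
Isolated ⇒ Q is held fixed. C₂ = 10.0 C₁ and U = Q²/(2C), so U₂/U₁ = C₁/C₂ = 0.100.
U₂ = 0.100 × 6.63×10⁻¹⁰ = 6.63×10⁻¹¹ J.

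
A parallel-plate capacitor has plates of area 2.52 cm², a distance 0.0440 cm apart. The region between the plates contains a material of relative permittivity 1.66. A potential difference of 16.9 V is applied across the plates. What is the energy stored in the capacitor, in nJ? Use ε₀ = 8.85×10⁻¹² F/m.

A = 2.52 cm² = 2.52×10⁻⁴ m².
C = κε₀A/d = 1.66 × 8.85×10⁻¹² × 2.52×10⁻⁴ / 4.40×10⁻⁴ = 8.41×10⁻¹² F.
U = ½CV² = ½ × 8.41×10⁻¹² × (16.9)² = 1.20×10⁻⁹ J.

1.20 nJ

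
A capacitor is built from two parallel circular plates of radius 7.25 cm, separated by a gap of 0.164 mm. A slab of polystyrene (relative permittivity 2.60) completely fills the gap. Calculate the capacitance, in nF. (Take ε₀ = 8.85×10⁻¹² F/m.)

C ≈ 2.32 nF

A = π(7.25 cm)² = 1.65×10⁻² m².
C = κε₀A/d = 2.60 × 8.85×10⁻¹² × 1.65×10⁻² / 1.64×10⁻⁴ = 2.32×10⁻⁹ F.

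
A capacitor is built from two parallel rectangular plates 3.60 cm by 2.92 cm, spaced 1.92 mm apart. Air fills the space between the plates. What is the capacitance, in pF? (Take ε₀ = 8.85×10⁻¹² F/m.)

4.85 pF

A = 3.60 × 2.92 cm² = 1.05×10⁻³ m².
C = ε₀A/d = 8.85×10⁻¹² × 1.05×10⁻³ / 1.92×10⁻³ = 4.85×10⁻¹² F.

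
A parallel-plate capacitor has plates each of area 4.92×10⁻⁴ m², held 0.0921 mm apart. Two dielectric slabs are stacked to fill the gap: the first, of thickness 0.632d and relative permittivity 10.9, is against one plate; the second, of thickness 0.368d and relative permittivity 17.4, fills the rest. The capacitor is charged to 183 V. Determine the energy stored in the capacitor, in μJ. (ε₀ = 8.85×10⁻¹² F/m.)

Stacked slabs ⇒ two capacitors in series, each with the full plate area.
C₁ = κ₁ε₀A/d₁ = 10.9 × 8.85×10⁻¹² × 4.92×10⁻⁴ / 5.82×10⁻⁵ = 8.15×10⁻¹⁰ F.
C₂ = κ₂ε₀A/d₂ = 17.4 × 8.85×10⁻¹² × 4.92×10⁻⁴ / 3.39×10⁻⁵ = 2.24×10⁻⁹ F.
C = (1/C₁ + 1/C₂)⁻¹ = 5.97×10⁻¹⁰ F.
U = ½CV² = ½ × 5.97×10⁻¹⁰ × (183)² = 1.00×10⁻⁵ J.

U ≈ 10.0 μJ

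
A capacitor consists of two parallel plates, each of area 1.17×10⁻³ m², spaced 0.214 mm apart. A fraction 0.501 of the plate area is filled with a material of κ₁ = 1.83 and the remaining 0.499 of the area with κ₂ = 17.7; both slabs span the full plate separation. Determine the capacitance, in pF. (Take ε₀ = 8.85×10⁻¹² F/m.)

Side-by-side slabs ⇒ two capacitors in parallel, each spanning the full gap.
C₁ = κ₁ε₀A₁/d = 1.83 × 8.85×10⁻¹² × 5.86×10⁻⁴ / 2.14×10⁻⁴ = 4.44×10⁻¹¹ F.
C₂ = κ₂ε₀A₂/d = 17.7 × 8.85×10⁻¹² × 5.84×10⁻⁴ / 2.14×10⁻⁴ = 4.27×10⁻¹⁰ F.
C = C₁ + C₂ = 4.72×10⁻¹⁰ F.

C ≈ 472 pF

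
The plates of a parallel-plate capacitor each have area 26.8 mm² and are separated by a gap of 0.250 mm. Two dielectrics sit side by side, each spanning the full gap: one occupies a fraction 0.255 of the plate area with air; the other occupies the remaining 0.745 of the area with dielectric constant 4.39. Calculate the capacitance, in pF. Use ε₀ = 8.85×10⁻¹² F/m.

A = 26.8 mm² = 2.68×10⁻⁵ m².
Side-by-side slabs ⇒ two capacitors in parallel, each spanning the full gap.
C₁ = κ₁ε₀A₁/d = 1.00 × 8.85×10⁻¹² × 6.83×10⁻⁶ / 2.50×10⁻⁴ = 2.42×10⁻¹³ F.
C₂ = κ₂ε₀A₂/d = 4.39 × 8.85×10⁻¹² × 2.00×10⁻⁵ / 2.50×10⁻⁴ = 3.10×10⁻¹² F.
C = C₁ + C₂ = 3.34×10⁻¹² F.

3.34 pF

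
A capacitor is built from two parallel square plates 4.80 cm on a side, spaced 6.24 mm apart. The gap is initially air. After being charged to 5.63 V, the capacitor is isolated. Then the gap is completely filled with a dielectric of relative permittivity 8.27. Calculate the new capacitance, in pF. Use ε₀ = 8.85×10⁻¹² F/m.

C ≈ 27.0 pF

A = (4.80 cm)² = 2.30×10⁻³ m².
Initially C₁ = ε₀A/d = 8.85×10⁻¹² × 2.30×10⁻³ / 6.24×10⁻³ = 3.27×10⁻¹² F.
C = κε₀A/d scales with κ, so C₂/C₁ = κ = 8.27.
C₂ = 8.27 × 3.27×10⁻¹² = 2.70×10⁻¹¹ F.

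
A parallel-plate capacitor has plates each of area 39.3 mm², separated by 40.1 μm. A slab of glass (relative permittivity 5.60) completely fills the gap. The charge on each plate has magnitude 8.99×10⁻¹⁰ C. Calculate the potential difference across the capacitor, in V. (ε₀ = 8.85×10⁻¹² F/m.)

18.5 V

A = 39.3 mm² = 3.93×10⁻⁵ m².
C = κε₀A/d = 5.60 × 8.85×10⁻¹² × 3.93×10⁻⁵ / 4.01×10⁻⁵ = 4.86×10⁻¹¹ F.
V = Q/C = 8.99×10⁻¹⁰ / 4.86×10⁻¹¹ = 18.5 V.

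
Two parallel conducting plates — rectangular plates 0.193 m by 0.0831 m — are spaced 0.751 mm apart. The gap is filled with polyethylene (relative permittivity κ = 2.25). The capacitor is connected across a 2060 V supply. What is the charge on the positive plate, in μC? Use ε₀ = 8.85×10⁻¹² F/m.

Q ≈ 0.876 μC

A = 0.193 × 0.0831 m² = 1.60×10⁻² m².
C = κε₀A/d = 2.25 × 8.85×10⁻¹² × 1.60×10⁻² / 7.51×10⁻⁴ = 4.25×10⁻¹⁰ F.
Q = CV = 4.25×10⁻¹⁰ × 2060 = 8.76×10⁻⁷ C.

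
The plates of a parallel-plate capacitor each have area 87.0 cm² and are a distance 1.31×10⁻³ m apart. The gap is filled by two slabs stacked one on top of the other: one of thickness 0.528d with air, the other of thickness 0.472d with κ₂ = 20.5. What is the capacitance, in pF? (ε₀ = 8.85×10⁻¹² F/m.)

A = 87.0 cm² = 8.70×10⁻³ m².
Stacked slabs ⇒ two capacitors in series, each with the full plate area.
C₁ = κ₁ε₀A/d₁ = 1.00 × 8.85×10⁻¹² × 8.70×10⁻³ / 6.92×10⁻⁴ = 1.11×10⁻¹⁰ F.
C₂ = κ₂ε₀A/d₂ = 20.5 × 8.85×10⁻¹² × 8.70×10⁻³ / 6.18×10⁻⁴ = 2.55×10⁻⁹ F.
C = (1/C₁ + 1/C₂)⁻¹ = 1.07×10⁻¹⁰ F.

C ≈ 107 pF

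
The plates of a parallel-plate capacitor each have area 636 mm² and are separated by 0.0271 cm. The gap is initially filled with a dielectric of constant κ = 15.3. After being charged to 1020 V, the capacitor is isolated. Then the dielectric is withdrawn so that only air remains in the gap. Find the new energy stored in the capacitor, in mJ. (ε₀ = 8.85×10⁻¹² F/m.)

2.53 mJ

A = 636 mm² = 6.36×10⁻⁴ m².
Initially C₁ = κε₀A/d = 15.3 × 8.85×10⁻¹² × 6.36×10⁻⁴ / 2.71×10⁻⁴ = 3.18×10⁻¹⁰ F.
U₁ = 1.65×10⁻⁴ J.
Isolated ⇒ Q is held fixed. C₂ = 0.0654 C₁ and U = Q²/(2C), so U₂/U₁ = C₁/C₂ = 15.3.
U₂ = 15.3 × 1.65×10⁻⁴ = 2.53×10⁻³ J.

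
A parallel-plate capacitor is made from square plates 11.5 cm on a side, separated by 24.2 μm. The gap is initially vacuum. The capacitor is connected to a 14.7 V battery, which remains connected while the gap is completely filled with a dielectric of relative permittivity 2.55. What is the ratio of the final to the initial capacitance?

C = κε₀A/d scales with κ, so C₂/C₁ = κ = 2.55.

C₂/C₁ ≈ 2.55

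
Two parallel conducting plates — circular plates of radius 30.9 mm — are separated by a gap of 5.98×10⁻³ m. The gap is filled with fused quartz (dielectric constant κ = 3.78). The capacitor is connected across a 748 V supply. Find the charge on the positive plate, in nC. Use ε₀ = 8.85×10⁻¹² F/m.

A = π(30.9 mm)² = 3.00×10⁻³ m².
C = κε₀A/d = 3.78 × 8.85×10⁻¹² × 3.00×10⁻³ / 5.98×10⁻³ = 1.68×10⁻¹¹ F.
Q = CV = 1.68×10⁻¹¹ × 748 = 1.26×10⁻⁸ C.

Q ≈ 12.6 nC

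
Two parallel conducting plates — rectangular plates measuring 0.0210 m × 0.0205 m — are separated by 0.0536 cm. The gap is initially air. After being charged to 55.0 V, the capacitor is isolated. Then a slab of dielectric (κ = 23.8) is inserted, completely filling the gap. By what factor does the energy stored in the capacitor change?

Isolated ⇒ Q is held fixed.
C₂ = 23.8 C₁ and U = Q²/(2C), so U₂/U₁ = C₁/C₂ = 0.0420.

0.0420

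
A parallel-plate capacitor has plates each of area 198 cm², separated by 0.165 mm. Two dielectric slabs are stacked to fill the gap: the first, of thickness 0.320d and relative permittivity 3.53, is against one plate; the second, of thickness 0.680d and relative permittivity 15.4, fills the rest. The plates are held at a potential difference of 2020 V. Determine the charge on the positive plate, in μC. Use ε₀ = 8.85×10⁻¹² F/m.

Q ≈ 15.9 μC

A = 198 cm² = 1.98×10⁻² m².
Stacked slabs ⇒ two capacitors in series, each with the full plate area.
C₁ = κ₁ε₀A/d₁ = 3.53 × 8.85×10⁻¹² × 1.98×10⁻² / 5.28×10⁻⁵ = 1.17×10⁻⁸ F.
C₂ = κ₂ε₀A/d₂ = 15.4 × 8.85×10⁻¹² × 1.98×10⁻² / 1.12×10⁻⁴ = 2.41×10⁻⁸ F.
C = (1/C₁ + 1/C₂)⁻¹ = 7.88×10⁻⁹ F.
Q = CV = 7.88×10⁻⁹ × 2020 = 1.59×10⁻⁵ C.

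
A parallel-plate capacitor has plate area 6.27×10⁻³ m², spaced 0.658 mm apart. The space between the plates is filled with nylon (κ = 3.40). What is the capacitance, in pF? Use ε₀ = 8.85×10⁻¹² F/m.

C = κε₀A/d = 3.40 × 8.85×10⁻¹² × 6.27×10⁻³ / 6.58×10⁻⁴ = 2.87×10⁻¹⁰ F.

C ≈ 287 pF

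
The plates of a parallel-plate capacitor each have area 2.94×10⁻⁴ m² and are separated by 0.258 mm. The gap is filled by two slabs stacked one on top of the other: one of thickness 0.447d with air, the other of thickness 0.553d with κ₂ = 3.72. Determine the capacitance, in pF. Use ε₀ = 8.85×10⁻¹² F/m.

C ≈ 16.9 pF

Stacked slabs ⇒ two capacitors in series, each with the full plate area.
C₁ = κ₁ε₀A/d₁ = 1.00 × 8.85×10⁻¹² × 2.94×10⁻⁴ / 1.15×10⁻⁴ = 2.26×10⁻¹¹ F.
C₂ = κ₂ε₀A/d₂ = 3.72 × 8.85×10⁻¹² × 2.94×10⁻⁴ / 1.43×10⁻⁴ = 6.78×10⁻¹¹ F.
C = (1/C₁ + 1/C₂)⁻¹ = 1.69×10⁻¹¹ F.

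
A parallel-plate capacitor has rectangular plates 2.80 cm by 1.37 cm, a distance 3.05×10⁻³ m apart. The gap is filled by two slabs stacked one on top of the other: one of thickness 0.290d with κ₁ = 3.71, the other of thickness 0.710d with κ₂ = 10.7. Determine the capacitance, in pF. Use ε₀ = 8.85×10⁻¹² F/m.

C ≈ 7.70 pF

A = 2.80 × 1.37 cm² = 3.84×10⁻⁴ m².
Stacked slabs ⇒ two capacitors in series, each with the full plate area.
C₁ = κ₁ε₀A/d₁ = 3.71 × 8.85×10⁻¹² × 3.84×10⁻⁴ / 8.84×10⁻⁴ = 1.42×10⁻¹¹ F.
C₂ = κ₂ε₀A/d₂ = 10.7 × 8.85×10⁻¹² × 3.84×10⁻⁴ / 2.17×10⁻³ = 1.68×10⁻¹¹ F.
C = (1/C₁ + 1/C₂)⁻¹ = 7.70×10⁻¹² F.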